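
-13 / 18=-0.72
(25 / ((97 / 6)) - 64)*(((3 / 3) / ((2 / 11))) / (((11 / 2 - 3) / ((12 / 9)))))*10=-533104 / 291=-1831.97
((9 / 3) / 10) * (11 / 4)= 33 / 40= 0.82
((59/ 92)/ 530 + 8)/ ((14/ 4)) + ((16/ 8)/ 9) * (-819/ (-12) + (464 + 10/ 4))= 62010707/ 511980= 121.12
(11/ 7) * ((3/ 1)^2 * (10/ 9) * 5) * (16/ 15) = 1760/ 21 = 83.81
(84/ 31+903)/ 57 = 15.89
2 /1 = 2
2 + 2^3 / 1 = 10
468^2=219024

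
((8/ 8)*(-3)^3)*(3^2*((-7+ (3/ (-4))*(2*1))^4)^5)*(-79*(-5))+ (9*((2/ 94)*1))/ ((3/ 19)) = -372033359114711044848171.60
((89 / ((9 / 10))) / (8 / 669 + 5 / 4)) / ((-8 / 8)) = -793880 / 10131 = -78.36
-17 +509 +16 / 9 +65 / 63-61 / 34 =352013 / 714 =493.02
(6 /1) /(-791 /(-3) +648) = 18 /2735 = 0.01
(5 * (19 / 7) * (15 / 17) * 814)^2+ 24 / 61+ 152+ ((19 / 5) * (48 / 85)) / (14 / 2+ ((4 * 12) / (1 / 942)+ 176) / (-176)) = 235964635384083666 / 2483485375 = 95013499.08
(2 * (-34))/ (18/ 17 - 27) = 1156/ 441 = 2.62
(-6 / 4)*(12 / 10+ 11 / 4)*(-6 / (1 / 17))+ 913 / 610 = 739133 / 1220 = 605.85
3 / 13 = 0.23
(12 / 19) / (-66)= -2 / 209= -0.01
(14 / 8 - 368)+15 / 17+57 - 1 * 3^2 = -21581 / 68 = -317.37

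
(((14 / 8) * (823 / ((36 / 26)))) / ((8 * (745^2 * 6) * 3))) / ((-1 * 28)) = -10699 / 23017996800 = -0.00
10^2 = 100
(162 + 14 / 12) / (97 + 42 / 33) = 10769 / 6486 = 1.66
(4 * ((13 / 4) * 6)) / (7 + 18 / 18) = 39 / 4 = 9.75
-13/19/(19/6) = -0.22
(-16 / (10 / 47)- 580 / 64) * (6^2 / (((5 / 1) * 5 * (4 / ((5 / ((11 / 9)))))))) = -546021 / 4400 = -124.10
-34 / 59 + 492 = 28994 / 59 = 491.42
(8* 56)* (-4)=-1792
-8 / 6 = -4 / 3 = -1.33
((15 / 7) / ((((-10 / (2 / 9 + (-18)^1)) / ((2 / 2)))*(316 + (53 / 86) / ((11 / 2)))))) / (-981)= -37840 / 3080282121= -0.00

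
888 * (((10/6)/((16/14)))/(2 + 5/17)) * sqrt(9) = 22015/13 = 1693.46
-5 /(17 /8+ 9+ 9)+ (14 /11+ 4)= 5.02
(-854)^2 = 729316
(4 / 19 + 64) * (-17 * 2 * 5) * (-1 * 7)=1451800 / 19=76410.53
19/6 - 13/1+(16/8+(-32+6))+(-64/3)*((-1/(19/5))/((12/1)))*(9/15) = -1275/38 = -33.55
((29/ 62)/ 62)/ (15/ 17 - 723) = -0.00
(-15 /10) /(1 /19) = -28.50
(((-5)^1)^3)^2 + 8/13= 203133/13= 15625.62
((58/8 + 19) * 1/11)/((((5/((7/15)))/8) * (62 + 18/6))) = 98/3575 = 0.03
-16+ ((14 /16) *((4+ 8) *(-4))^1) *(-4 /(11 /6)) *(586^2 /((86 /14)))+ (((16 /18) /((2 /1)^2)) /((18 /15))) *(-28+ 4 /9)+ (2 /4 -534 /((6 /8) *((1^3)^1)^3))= 1177410648251 /229878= 5121893.56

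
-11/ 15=-0.73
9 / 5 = 1.80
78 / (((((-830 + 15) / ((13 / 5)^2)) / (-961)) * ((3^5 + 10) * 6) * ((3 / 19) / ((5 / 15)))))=40115023 / 46393875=0.86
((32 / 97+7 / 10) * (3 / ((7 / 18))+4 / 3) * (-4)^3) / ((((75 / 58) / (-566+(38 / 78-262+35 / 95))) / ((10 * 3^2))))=1515241087488 / 44135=34331960.75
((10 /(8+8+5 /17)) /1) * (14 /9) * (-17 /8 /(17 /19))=-11305 /4986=-2.27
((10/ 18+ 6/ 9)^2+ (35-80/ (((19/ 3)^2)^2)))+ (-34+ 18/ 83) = 2331404864/ 876148083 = 2.66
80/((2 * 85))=8/17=0.47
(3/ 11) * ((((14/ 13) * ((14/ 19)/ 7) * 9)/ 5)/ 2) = 0.03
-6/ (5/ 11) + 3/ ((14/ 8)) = -402/ 35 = -11.49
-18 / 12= -3 / 2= -1.50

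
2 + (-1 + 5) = 6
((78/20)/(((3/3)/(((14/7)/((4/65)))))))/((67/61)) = 30927/268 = 115.40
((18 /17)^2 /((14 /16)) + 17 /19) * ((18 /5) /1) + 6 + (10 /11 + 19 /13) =16.20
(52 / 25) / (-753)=-52 / 18825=-0.00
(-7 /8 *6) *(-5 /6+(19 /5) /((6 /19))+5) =-1701 /20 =-85.05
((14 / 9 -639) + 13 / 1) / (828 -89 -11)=-1405 / 1638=-0.86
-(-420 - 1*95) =515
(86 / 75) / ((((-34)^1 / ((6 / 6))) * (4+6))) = -43 / 12750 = -0.00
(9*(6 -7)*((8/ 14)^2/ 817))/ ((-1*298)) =72/ 5964917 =0.00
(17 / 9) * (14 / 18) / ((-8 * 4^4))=-119 / 165888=-0.00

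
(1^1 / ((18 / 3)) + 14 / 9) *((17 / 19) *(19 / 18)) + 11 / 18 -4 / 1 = -571 / 324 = -1.76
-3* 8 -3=-27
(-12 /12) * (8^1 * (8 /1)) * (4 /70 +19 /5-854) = 380864 /7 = 54409.14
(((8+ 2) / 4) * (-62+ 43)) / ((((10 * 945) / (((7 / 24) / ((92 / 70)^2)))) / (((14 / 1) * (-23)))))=32585 / 119232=0.27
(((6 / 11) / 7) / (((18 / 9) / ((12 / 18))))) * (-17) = -34 / 77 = -0.44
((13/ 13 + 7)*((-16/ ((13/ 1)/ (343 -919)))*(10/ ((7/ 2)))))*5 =7372800/ 91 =81019.78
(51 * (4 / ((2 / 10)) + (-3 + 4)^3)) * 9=9639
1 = 1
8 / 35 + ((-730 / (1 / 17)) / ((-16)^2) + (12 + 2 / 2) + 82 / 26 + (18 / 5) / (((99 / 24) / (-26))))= -35097497 / 640640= -54.79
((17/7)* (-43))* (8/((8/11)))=-8041/7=-1148.71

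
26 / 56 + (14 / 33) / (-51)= 21487 / 47124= 0.46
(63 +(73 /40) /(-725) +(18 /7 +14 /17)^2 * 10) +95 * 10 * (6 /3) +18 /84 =853562853747 /410669000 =2078.47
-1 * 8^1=-8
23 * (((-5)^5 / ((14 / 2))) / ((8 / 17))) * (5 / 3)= -6109375 / 168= -36365.33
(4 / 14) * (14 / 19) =4 / 19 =0.21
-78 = -78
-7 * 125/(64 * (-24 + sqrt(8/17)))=875 * sqrt(34)/313088 + 44625/78272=0.59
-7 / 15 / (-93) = 7 / 1395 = 0.01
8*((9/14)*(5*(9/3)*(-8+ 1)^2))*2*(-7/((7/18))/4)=-34020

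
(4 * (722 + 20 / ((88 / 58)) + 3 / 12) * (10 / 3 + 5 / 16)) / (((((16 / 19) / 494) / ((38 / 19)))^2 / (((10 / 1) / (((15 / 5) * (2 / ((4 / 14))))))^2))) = 445426670869375 / 133056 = 3347663170.92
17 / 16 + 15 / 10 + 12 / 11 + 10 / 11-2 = 41 / 16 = 2.56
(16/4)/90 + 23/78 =397/1170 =0.34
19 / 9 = 2.11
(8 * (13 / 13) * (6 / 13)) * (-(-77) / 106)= 1848 / 689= 2.68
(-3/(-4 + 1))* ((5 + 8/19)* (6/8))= 309/76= 4.07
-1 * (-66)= 66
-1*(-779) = 779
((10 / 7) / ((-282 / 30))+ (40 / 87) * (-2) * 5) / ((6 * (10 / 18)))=-13595 / 9541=-1.42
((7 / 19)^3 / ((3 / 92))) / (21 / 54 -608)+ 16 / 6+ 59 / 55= 46254176371 / 12377785695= 3.74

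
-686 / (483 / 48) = -1568 / 23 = -68.17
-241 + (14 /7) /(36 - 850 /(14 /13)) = -1270807 /5273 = -241.00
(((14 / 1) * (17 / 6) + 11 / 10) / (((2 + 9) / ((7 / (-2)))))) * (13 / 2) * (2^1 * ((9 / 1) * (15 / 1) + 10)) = -3227497 / 132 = -24450.73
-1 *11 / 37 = -11 / 37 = -0.30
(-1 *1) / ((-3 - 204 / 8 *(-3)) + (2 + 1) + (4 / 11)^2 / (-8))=-242 / 18509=-0.01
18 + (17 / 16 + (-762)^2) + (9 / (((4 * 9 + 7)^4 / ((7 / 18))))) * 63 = 31762743343337 / 54700816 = 580663.06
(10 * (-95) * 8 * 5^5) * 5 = -118750000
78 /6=13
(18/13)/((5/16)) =288/65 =4.43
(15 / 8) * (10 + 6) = 30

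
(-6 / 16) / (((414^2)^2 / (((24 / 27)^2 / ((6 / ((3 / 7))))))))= -1 / 1388043821556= -0.00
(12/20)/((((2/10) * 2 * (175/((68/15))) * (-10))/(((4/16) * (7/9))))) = -17/22500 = -0.00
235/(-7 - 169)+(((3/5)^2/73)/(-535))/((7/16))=-1606162219/1202894000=-1.34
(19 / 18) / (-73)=-19 / 1314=-0.01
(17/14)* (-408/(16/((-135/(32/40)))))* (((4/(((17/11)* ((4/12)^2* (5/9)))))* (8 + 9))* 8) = 208574190/7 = 29796312.86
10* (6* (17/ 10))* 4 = 408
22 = 22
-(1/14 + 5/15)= -17/42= -0.40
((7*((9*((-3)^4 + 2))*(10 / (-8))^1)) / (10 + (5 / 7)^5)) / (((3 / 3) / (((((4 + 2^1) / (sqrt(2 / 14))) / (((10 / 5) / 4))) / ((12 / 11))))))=-322240611*sqrt(7) / 45652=-18675.38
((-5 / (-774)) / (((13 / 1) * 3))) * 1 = 5 / 30186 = 0.00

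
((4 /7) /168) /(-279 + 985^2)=1 /285164124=0.00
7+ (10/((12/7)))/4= 203/24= 8.46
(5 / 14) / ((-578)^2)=5 / 4677176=0.00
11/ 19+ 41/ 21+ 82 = 33728/ 399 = 84.53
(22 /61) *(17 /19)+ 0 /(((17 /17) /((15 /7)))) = 374 /1159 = 0.32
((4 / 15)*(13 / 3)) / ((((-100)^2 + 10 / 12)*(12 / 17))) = 442 / 2700225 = 0.00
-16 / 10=-8 / 5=-1.60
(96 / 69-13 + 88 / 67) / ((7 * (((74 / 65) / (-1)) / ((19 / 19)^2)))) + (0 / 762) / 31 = 1.29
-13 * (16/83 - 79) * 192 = 196702.84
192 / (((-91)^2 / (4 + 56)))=11520 / 8281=1.39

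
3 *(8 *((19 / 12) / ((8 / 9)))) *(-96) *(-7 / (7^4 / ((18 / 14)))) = 15.38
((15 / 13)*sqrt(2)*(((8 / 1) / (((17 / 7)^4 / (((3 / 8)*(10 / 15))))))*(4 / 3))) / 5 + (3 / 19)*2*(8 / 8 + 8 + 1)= 19208*sqrt(2) / 1085773 + 60 / 19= 3.18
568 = 568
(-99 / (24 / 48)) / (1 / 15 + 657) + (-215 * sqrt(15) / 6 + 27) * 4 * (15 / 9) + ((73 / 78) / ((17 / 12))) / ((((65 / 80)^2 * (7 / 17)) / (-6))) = 162517101 / 984256 - 2150 * sqrt(15) / 9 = -760.10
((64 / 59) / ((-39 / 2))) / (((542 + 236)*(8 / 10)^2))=-100 / 895089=-0.00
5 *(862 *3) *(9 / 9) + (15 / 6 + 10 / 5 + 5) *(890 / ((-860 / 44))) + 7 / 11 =5911580 / 473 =12498.05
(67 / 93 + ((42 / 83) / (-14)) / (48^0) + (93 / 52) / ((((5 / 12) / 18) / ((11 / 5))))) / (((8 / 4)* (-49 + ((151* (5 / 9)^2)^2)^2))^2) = 16527768358125671072541 / 8621637959156009748251256814222400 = 0.00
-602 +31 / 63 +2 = -37769 / 63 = -599.51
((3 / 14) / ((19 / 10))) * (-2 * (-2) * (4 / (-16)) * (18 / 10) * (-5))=135 / 133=1.02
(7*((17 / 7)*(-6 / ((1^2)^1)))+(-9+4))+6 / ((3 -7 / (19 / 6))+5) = -105.96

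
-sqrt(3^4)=-9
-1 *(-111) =111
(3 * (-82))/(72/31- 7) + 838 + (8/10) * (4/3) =387872/435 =891.66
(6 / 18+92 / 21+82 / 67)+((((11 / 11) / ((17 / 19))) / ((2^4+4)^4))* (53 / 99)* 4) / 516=96742879672283 / 16291709280000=5.94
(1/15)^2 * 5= 1/45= 0.02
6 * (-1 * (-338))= 2028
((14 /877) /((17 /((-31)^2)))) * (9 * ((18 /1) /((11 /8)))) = 17436384 /163999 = 106.32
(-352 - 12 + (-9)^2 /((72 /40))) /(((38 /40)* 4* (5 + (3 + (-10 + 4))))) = -41.97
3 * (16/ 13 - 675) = -26277/ 13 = -2021.31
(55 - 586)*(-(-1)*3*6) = -9558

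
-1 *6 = -6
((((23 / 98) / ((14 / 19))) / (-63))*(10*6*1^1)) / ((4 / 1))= -2185 / 28812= -0.08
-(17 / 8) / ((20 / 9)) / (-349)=153 / 55840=0.00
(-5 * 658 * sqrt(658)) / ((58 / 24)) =-39480 * sqrt(658) / 29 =-34921.44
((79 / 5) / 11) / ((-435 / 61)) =-4819 / 23925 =-0.20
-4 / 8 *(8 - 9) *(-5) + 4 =3 / 2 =1.50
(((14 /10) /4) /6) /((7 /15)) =1 /8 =0.12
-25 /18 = -1.39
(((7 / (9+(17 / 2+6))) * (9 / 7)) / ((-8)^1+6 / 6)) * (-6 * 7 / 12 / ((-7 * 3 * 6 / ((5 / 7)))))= -5 / 4606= -0.00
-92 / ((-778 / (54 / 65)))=0.10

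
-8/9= -0.89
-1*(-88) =88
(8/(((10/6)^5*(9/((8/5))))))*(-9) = -15552/15625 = -1.00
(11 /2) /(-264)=-1 /48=-0.02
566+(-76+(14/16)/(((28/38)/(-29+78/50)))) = 457.42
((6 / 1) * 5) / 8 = 15 / 4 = 3.75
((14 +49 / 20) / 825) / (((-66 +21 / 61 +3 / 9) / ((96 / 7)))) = -34404 / 8218375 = -0.00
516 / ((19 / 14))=7224 / 19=380.21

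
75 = 75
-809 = -809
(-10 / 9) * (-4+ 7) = -10 / 3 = -3.33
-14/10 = -7/5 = -1.40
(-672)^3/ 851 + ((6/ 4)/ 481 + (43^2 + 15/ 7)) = -54943820345/ 154882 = -354746.33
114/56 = 57/28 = 2.04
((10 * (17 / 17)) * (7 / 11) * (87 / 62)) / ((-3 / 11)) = -1015 / 31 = -32.74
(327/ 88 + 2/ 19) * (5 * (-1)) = -31945/ 1672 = -19.11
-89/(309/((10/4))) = -445/618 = -0.72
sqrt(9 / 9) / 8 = 1 / 8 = 0.12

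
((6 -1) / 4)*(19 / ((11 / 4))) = 95 / 11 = 8.64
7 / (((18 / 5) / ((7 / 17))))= 245 / 306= 0.80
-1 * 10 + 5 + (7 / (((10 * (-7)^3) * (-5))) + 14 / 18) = -93091 / 22050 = -4.22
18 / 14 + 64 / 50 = 2.57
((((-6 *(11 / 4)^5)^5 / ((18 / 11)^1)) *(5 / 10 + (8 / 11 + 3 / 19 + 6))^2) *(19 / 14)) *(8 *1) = -362045727638986862515713520859469 / 1337006139375616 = -270788380828275623.99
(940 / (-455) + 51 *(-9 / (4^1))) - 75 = -69821 / 364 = -191.82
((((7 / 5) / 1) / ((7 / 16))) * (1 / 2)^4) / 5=1 / 25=0.04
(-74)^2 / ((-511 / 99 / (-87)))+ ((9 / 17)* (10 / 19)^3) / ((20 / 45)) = 5499566122914 / 59584133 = 92299.17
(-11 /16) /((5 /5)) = -11 /16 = -0.69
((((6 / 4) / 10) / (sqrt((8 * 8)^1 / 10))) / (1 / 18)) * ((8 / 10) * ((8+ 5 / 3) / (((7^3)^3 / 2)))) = 261 * sqrt(10) / 2017680350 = 0.00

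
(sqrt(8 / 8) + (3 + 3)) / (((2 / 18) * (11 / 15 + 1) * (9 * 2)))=105 / 52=2.02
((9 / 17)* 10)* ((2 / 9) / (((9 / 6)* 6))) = 0.13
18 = 18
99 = 99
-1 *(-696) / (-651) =-1.07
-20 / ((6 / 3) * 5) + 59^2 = 3479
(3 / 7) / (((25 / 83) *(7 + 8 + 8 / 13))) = 3237 / 35525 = 0.09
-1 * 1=-1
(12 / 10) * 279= 1674 / 5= 334.80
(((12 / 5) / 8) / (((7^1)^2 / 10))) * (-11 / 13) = -0.05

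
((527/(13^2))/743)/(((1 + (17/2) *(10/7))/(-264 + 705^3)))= 111895.43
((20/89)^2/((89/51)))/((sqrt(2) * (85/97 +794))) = 329800 * sqrt(2)/18118408269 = 0.00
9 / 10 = 0.90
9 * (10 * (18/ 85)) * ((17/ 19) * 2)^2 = 22032/ 361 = 61.03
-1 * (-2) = 2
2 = 2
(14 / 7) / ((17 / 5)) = 10 / 17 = 0.59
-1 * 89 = -89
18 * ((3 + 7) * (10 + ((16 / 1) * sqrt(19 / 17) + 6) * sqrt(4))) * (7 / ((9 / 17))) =52360 + 4480 * sqrt(323) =132875.46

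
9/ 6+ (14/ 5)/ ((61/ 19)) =1447/ 610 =2.37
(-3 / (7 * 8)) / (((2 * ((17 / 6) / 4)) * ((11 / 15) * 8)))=-135 / 20944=-0.01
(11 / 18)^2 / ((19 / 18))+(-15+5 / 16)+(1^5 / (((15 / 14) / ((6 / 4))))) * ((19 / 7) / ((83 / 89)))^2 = -1632266939 / 659690640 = -2.47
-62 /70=-0.89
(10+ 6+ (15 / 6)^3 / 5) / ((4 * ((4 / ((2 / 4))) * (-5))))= -153 / 1280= -0.12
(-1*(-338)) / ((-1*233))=-338 / 233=-1.45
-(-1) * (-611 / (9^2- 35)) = -611 / 46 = -13.28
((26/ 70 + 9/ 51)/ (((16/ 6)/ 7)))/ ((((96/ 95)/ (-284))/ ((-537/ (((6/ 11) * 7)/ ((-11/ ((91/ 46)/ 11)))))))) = -1204920730849/ 346528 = -3477123.73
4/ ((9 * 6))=2/ 27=0.07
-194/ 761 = -0.25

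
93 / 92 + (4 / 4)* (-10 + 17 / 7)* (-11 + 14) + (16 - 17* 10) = -113153 / 644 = -175.70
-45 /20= -9 /4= -2.25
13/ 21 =0.62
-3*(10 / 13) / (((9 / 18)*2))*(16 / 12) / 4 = -10 / 13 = -0.77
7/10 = 0.70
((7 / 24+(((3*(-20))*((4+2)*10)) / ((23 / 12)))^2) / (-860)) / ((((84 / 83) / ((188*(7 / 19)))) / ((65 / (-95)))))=2271423286670239 / 11824800480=192089.78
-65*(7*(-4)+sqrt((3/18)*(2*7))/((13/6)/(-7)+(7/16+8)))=1820- 7280*sqrt(21)/2731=1807.78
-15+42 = 27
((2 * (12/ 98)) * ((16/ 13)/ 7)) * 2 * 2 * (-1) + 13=57199/ 4459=12.83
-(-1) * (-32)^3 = -32768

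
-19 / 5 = -3.80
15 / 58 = 0.26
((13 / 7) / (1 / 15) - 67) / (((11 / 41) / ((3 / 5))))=-33702 / 385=-87.54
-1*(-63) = 63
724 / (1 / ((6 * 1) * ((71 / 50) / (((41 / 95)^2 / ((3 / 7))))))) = 167011596 / 11767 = 14193.22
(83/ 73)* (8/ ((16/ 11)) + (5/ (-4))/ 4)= 6889/ 1168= 5.90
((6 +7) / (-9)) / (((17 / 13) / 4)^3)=-41.34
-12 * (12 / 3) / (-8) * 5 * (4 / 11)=120 / 11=10.91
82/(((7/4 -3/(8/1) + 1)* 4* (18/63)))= 574/19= 30.21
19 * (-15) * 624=-177840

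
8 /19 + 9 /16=0.98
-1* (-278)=278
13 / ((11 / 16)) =208 / 11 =18.91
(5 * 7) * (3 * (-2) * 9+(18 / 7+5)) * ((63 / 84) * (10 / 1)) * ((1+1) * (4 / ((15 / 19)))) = -123500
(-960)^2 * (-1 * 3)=-2764800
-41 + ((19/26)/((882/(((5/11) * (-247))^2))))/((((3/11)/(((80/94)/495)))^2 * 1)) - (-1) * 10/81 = -3512505038951/85930473321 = -40.88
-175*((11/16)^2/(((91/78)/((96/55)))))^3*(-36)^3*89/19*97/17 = 6106535033643/79135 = 77166045.79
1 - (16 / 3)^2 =-247 / 9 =-27.44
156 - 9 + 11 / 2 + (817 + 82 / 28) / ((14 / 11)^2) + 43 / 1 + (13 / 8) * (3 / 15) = 4815757 / 6860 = 702.01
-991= -991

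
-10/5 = -2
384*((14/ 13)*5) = 26880/ 13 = 2067.69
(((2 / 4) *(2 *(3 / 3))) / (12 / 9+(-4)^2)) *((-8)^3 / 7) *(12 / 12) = -384 / 91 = -4.22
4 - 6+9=7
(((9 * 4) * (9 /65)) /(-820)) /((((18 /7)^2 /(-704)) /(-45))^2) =-74373376 /533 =-139537.29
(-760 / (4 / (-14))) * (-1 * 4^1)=-10640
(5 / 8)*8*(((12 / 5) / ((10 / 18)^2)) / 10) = 486 / 125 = 3.89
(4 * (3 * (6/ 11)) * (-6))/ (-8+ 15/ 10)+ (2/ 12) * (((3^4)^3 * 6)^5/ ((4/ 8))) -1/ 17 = 267113131748195131206503396353362097/ 2431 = 109877882249360399509051200000000.00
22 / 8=11 / 4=2.75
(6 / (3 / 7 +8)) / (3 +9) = 7 / 118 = 0.06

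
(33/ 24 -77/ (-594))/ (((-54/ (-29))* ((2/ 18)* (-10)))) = -1885/ 2592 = -0.73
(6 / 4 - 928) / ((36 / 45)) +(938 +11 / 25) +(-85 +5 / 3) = -181811 / 600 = -303.02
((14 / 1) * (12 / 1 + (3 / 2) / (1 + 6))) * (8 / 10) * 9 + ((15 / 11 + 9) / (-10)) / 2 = 27075 / 22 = 1230.68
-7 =-7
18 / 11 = 1.64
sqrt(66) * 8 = 8 * sqrt(66) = 64.99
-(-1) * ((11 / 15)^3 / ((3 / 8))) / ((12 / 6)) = 5324 / 10125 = 0.53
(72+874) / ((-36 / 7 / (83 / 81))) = -274813 / 1458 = -188.49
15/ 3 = 5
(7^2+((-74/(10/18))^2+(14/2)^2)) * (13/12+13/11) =6061627/150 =40410.85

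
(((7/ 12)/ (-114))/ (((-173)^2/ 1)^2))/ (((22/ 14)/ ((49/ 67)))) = -0.00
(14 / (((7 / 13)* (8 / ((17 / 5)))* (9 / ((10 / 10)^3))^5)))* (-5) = -221 / 236196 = -0.00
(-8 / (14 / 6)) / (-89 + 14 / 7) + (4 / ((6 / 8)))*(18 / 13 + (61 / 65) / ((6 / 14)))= 2268536 / 118755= 19.10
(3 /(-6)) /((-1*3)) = 1 /6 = 0.17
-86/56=-43/28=-1.54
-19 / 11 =-1.73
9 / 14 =0.64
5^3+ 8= 133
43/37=1.16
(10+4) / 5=14 / 5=2.80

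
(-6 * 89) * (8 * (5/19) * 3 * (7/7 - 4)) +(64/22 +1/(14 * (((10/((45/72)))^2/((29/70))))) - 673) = 495385396141/52433920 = 9447.80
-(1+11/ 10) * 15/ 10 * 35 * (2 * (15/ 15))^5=-3528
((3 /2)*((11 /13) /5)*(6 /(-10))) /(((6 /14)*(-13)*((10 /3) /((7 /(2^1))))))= 0.03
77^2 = 5929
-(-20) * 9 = 180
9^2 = 81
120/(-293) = -120/293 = -0.41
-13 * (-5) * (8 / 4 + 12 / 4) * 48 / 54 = 2600 / 9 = 288.89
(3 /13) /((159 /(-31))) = -31 /689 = -0.04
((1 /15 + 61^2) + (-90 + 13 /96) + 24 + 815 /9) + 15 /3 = 5401091 /1440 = 3750.76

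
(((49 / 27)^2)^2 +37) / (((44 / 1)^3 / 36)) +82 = 51570521723 / 628753752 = 82.02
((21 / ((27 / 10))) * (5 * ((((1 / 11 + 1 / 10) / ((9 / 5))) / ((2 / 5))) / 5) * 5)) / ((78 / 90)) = 30625 / 2574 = 11.90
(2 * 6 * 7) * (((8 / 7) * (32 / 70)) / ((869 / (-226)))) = -347136 / 30415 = -11.41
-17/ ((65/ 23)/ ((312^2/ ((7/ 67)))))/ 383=-196163136/ 13405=-14633.58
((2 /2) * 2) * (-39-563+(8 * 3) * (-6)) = -1492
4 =4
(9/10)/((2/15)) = 6.75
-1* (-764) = 764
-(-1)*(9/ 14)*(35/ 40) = 9/ 16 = 0.56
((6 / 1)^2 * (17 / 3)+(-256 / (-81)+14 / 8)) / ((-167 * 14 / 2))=-67687 / 378756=-0.18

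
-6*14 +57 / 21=-569 / 7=-81.29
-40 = -40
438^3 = 84027672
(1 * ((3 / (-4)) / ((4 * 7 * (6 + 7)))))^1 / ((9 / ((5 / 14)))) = -5 / 61152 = -0.00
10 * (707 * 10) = 70700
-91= -91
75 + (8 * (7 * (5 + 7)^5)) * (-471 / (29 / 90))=-590687352705 / 29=-20368529403.62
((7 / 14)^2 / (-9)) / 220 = -1 / 7920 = -0.00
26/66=13/33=0.39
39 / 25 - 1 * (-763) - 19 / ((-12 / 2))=115159 / 150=767.73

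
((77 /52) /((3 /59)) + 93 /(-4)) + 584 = 23005 /39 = 589.87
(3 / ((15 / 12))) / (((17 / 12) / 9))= 1296 / 85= 15.25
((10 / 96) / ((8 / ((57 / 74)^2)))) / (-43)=-5415 / 30139904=-0.00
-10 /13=-0.77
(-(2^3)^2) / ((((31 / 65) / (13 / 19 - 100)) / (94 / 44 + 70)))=6228911520 / 6479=961400.14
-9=-9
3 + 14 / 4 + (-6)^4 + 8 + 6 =2633 / 2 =1316.50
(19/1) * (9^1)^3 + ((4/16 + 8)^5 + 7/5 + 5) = 52075.56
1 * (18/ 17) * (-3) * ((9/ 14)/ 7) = -243/ 833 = -0.29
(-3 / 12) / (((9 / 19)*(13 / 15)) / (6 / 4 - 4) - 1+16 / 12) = -1425 / 964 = -1.48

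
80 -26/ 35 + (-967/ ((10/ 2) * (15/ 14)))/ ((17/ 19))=-122.49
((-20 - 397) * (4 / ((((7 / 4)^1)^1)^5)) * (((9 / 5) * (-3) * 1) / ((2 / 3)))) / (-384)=-180144 / 84035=-2.14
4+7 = 11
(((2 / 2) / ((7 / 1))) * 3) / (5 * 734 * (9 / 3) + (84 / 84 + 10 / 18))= 0.00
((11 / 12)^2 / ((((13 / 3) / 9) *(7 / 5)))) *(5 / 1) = 9075 / 1456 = 6.23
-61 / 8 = -7.62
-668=-668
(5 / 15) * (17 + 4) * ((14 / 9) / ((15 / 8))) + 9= 14.81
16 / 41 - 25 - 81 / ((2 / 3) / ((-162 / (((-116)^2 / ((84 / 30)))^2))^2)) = -646078247424337470443 / 26252931752193280000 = -24.61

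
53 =53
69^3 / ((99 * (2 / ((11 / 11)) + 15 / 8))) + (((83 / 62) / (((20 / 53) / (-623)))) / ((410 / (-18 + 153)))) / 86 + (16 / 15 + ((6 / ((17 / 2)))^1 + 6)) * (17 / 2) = 263731711109 / 288567840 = 913.93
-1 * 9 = -9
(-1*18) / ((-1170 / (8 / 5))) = 8 / 325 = 0.02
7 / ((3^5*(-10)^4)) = 7 / 2430000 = 0.00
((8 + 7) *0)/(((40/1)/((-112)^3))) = 0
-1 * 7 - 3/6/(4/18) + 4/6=-8.58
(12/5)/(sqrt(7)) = 12*sqrt(7)/35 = 0.91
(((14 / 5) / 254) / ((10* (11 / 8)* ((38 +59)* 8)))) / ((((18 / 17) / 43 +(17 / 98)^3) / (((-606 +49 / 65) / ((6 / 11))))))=-47367345548306 / 1233103413852375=-0.04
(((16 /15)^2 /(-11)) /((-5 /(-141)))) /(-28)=3008 /28875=0.10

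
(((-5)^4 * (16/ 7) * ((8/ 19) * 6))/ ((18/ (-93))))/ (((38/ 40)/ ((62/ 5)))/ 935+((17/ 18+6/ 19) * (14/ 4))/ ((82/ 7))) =-6631188300000/ 133933499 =-49511.05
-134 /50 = -67 /25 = -2.68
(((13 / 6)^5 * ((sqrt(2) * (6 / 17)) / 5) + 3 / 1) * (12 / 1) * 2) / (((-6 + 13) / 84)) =864 + 742586 * sqrt(2) / 765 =2236.78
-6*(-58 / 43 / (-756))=-29 / 2709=-0.01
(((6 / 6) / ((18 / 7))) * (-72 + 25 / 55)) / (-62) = 5509 / 12276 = 0.45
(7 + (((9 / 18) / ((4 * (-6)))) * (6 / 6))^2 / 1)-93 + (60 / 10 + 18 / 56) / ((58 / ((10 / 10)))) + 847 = 355980011 / 467712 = 761.11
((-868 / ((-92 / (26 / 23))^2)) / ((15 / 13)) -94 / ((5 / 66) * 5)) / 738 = -5210784437 / 15489199350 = -0.34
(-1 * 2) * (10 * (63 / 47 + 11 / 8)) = -5105 / 94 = -54.31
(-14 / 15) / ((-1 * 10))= 7 / 75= 0.09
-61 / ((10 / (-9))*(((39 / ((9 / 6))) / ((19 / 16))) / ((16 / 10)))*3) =3477 / 2600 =1.34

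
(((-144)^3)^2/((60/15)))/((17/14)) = 31206351568896/17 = 1835667739346.82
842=842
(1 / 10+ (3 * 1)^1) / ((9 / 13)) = 403 / 90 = 4.48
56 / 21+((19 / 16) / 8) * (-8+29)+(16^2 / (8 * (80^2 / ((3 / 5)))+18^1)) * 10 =285822527 / 49162368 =5.81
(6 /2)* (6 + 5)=33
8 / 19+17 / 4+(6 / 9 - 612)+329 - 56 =-76075 / 228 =-333.66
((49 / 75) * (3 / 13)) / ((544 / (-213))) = -10437 / 176800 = -0.06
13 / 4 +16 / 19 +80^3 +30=38914591 / 76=512034.09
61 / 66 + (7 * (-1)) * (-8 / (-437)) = 22961 / 28842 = 0.80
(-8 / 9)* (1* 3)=-8 / 3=-2.67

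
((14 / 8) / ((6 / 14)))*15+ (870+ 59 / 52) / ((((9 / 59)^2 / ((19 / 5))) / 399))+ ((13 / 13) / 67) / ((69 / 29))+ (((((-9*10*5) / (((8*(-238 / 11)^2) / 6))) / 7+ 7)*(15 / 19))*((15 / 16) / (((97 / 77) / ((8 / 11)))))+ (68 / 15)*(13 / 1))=12820669532181865546319 / 225865030115088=56762525.50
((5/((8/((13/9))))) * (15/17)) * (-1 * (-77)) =25025/408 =61.34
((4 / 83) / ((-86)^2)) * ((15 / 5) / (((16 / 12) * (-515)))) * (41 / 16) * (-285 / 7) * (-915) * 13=-250187535 / 7081581248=-0.04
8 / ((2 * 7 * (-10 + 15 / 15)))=-4 / 63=-0.06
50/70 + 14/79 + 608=608.89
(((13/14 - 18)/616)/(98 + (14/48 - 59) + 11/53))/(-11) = 38001/595781494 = 0.00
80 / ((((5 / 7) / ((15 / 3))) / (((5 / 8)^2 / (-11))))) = -875 / 44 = -19.89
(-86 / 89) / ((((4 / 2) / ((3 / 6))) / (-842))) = 18103 / 89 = 203.40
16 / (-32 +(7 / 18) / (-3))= -864 / 1735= -0.50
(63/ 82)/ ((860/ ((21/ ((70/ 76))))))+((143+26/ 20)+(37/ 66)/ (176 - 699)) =439129228829/ 3042761700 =144.32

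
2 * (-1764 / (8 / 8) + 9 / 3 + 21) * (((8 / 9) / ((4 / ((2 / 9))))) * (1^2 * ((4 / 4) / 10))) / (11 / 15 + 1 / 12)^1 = -9280 / 441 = -21.04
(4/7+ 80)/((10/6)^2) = 5076/175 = 29.01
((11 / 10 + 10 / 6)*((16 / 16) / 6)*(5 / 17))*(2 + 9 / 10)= 2407 / 6120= 0.39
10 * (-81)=-810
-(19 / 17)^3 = -6859 / 4913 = -1.40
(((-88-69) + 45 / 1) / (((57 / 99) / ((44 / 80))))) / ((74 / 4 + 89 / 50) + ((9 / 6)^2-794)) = 0.14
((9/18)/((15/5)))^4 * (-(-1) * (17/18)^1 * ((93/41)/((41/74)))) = 19499/6535728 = 0.00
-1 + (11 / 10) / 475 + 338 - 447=-522489 / 4750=-110.00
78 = 78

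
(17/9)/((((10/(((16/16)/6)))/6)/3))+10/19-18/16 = -73/2280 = -0.03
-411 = -411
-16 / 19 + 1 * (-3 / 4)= -121 / 76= -1.59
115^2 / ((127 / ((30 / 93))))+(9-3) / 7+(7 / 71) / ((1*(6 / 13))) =406940341 / 11740134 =34.66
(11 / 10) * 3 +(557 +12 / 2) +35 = 6013 / 10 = 601.30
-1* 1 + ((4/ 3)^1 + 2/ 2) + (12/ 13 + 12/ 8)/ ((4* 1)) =605/ 312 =1.94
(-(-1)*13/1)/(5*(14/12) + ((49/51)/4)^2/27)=14607216/6556921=2.23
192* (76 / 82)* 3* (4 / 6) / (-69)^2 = 4864 / 65067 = 0.07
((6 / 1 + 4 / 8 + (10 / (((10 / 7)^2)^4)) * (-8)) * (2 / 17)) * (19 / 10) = 44843781 / 106250000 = 0.42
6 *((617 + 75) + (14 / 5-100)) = 17844 / 5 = 3568.80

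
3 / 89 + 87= 7746 / 89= 87.03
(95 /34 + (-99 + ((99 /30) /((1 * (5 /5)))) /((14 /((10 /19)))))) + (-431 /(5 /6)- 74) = -7769721 /11305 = -687.28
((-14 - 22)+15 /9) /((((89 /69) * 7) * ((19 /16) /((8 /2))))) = -12.81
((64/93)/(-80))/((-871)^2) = -4/352768065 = -0.00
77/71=1.08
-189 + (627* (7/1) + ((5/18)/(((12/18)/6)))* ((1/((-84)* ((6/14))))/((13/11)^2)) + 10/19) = 971116585/231192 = 4200.48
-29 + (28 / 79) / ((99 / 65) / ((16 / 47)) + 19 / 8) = -16289673 / 562717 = -28.95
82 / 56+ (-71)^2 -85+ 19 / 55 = 7635027 / 1540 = 4957.81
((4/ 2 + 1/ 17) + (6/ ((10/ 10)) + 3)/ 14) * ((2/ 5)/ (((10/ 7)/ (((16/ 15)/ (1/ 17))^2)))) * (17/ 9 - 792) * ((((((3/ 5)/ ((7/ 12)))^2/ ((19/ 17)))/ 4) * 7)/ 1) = -676564888064/ 2078125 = -325565.06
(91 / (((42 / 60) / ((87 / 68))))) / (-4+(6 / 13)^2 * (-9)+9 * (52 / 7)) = 6689865 / 2451128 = 2.73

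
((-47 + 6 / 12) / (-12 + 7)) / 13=93 / 130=0.72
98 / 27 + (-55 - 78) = -3493 / 27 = -129.37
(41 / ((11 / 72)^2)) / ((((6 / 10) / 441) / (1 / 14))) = 11158560 / 121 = 92219.50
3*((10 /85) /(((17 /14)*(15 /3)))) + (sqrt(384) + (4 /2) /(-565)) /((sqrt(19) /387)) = -774*sqrt(19) /10735 + 84 /1445 + 3096*sqrt(114) /19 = 1739.55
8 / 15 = 0.53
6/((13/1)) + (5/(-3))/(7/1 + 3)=0.29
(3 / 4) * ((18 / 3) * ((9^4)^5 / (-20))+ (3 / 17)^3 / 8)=-2150301974412480883174863 / 786080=-2735474728287808980.22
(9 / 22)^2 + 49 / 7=3469 / 484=7.17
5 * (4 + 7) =55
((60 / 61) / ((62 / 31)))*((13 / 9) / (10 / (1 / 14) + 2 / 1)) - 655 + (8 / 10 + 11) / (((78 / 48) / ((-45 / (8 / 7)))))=-158929531 / 168909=-940.92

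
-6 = -6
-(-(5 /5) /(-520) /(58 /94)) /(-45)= 47 /678600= 0.00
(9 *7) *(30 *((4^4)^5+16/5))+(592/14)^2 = 101825771848719328/49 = 2078076976504476.08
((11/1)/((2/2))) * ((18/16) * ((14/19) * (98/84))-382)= -637087/152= -4191.36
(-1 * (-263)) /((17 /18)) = 4734 /17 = 278.47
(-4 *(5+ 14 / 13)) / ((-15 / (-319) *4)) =-129.24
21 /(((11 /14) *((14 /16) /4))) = 1344 /11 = 122.18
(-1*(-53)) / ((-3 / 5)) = -265 / 3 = -88.33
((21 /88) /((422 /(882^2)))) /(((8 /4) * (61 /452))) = 461503413 /283162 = 1629.82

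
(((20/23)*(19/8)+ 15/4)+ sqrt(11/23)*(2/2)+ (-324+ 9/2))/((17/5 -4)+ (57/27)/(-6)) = 3895965/11822 -270*sqrt(253)/5911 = 328.83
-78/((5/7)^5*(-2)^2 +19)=-436982/110611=-3.95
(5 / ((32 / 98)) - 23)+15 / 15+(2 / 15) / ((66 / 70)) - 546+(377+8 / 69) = -6391271 / 36432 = -175.43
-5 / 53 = -0.09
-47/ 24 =-1.96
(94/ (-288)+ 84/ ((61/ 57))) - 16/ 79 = 54101251/ 693936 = 77.96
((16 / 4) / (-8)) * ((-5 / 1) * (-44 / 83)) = -110 / 83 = -1.33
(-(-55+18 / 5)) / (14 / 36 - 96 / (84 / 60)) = -32382 / 42955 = -0.75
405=405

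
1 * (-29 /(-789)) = 29 /789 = 0.04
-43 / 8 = -5.38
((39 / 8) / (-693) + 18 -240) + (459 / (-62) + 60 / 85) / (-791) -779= -110160140623 / 110050248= -1001.00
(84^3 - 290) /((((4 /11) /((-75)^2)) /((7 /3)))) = 42764885625 /2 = 21382442812.50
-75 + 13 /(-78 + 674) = -44687 /596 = -74.98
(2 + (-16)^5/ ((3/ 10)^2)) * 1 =-104857582/ 9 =-11650842.44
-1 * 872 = -872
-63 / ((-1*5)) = 63 / 5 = 12.60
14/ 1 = 14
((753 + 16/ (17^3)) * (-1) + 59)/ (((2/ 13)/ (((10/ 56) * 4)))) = -3222.16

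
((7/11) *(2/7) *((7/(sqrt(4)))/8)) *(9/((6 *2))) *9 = 189/352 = 0.54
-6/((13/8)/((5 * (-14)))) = 3360/13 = 258.46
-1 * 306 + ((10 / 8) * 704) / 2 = 134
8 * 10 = 80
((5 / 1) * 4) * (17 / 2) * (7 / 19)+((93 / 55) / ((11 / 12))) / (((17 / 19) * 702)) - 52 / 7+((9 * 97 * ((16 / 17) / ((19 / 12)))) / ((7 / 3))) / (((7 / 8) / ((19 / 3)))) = 621760728068 / 373438065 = 1664.96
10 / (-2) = -5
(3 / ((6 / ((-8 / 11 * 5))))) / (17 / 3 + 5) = -15 / 88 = -0.17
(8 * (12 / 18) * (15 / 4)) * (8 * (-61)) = -9760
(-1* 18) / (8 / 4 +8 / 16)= -36 / 5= -7.20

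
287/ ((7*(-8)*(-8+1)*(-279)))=-41/ 15624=-0.00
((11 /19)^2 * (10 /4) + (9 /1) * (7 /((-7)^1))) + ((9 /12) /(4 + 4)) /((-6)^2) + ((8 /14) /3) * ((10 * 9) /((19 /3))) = -5291105 /970368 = -5.45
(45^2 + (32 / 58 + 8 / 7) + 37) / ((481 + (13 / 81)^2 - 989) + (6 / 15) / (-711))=-1085696893350 / 267242387489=-4.06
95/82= 1.16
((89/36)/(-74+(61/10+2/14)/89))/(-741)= 277235/6143256054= 0.00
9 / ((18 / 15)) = 15 / 2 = 7.50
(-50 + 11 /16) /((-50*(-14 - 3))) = -789 /13600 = -0.06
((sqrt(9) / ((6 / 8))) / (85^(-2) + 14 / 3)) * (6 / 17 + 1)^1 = 117300 / 101153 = 1.16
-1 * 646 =-646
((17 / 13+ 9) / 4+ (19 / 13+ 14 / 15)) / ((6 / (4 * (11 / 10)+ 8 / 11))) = 91133 / 21450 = 4.25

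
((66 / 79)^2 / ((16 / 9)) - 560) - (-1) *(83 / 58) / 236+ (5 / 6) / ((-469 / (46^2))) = -67713480139505 / 120195518856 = -563.36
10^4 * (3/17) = 30000/17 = 1764.71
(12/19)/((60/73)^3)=389017/342000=1.14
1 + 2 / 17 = 19 / 17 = 1.12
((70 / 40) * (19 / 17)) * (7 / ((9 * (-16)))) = -931 / 9792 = -0.10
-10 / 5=-2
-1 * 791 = -791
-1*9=-9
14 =14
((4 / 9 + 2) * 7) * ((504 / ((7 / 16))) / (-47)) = -19712 / 47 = -419.40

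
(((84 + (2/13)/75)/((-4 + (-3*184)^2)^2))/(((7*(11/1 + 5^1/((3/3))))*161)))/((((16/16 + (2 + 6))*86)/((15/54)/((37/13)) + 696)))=18984924551/420705913957665336000000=0.00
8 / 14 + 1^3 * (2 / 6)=19 / 21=0.90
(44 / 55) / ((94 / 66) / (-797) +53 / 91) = 2393391 / 1737095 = 1.38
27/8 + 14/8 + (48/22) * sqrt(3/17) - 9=-31/8 + 24 * sqrt(51)/187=-2.96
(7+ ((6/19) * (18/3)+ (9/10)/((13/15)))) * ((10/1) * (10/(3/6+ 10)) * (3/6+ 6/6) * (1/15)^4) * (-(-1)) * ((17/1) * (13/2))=11917/38475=0.31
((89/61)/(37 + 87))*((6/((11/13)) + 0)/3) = 1157/41602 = 0.03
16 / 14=8 / 7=1.14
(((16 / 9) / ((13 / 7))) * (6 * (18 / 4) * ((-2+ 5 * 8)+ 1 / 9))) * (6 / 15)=76832 / 195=394.01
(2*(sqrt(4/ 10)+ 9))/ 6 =sqrt(10)/ 15+ 3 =3.21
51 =51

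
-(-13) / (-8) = -13 / 8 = -1.62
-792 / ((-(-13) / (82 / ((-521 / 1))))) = 64944 / 6773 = 9.59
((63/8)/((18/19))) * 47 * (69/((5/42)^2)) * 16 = 760846716/25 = 30433868.64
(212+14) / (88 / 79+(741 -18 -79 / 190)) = 0.31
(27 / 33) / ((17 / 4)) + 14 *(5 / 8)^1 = 6689 / 748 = 8.94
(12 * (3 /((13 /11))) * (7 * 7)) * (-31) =-46271.08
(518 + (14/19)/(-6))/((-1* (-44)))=11.77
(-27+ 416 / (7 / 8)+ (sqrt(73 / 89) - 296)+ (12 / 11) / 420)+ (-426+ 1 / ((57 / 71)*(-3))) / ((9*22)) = sqrt(6497) / 89+ 178083413 / 1185030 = 151.18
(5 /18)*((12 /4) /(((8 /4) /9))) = 15 /4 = 3.75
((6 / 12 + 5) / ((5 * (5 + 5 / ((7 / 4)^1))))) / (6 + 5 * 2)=7 / 800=0.01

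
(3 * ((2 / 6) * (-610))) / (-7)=610 / 7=87.14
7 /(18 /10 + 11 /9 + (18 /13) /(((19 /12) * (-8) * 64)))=4979520 /2148673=2.32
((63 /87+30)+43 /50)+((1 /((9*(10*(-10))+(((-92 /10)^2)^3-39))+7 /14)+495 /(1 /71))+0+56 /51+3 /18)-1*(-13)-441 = 8102967993558899879 /233179949345775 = 34749.85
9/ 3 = 3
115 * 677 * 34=2647070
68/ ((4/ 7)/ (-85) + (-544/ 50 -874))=-0.08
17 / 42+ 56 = 2369 / 42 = 56.40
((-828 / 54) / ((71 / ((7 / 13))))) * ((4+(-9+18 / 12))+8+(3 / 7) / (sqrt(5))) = -483 / 923 -46 * sqrt(5) / 4615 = -0.55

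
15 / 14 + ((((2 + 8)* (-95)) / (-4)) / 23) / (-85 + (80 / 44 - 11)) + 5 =284115 / 47656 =5.96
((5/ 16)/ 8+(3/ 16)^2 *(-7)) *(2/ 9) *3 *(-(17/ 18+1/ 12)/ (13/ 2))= 1961/ 89856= 0.02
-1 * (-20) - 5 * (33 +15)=-220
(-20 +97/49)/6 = -883/294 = -3.00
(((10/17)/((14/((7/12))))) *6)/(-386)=-5/13124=-0.00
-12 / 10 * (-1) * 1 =6 / 5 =1.20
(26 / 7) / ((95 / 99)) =2574 / 665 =3.87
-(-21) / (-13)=-21 / 13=-1.62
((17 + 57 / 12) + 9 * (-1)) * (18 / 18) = 51 / 4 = 12.75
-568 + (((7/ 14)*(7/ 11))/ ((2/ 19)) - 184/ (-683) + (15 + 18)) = -15978885/ 30052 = -531.71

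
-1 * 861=-861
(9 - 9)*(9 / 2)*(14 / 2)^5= 0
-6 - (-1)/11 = -65/11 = -5.91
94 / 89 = 1.06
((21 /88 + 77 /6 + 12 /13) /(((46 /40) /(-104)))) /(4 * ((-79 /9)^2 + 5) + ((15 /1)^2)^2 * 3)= -25936740 /3119100127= -0.01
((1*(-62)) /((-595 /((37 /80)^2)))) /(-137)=-42439 /260848000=-0.00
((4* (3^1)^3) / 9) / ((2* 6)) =1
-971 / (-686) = 971 / 686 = 1.42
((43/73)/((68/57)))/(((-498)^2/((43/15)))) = 35131/6155459280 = 0.00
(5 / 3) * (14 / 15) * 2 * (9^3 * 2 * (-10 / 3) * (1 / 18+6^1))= -91560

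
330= 330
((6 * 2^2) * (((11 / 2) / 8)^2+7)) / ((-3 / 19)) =-36347 / 32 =-1135.84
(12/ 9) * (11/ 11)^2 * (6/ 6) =4/ 3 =1.33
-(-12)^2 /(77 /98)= -2016 /11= -183.27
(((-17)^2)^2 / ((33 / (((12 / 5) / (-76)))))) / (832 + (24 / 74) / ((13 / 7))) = -0.10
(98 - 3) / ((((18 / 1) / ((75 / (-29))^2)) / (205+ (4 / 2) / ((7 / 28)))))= 12646875 / 1682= 7518.95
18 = 18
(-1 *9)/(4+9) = -9/13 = -0.69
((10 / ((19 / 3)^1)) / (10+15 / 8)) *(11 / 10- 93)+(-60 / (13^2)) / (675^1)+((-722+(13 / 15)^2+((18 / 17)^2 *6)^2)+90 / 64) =-25197749088589763 / 36687835360800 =-686.81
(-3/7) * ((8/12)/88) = -0.00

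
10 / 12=5 / 6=0.83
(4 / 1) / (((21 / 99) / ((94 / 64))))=1551 / 56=27.70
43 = 43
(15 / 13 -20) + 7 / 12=-2849 / 156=-18.26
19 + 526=545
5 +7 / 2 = 17 / 2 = 8.50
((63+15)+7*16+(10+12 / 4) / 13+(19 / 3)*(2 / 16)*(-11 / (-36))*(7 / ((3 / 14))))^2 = 66448981729 / 1679616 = 39562.01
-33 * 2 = -66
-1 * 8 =-8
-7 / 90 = -0.08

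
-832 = -832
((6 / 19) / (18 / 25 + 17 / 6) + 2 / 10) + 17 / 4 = 919303 / 202540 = 4.54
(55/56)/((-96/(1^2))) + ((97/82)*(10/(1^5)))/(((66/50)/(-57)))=-1238520805/2424576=-510.82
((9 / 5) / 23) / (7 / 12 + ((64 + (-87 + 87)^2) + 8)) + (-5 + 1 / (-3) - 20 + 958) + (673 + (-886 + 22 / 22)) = 216557054 / 300495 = 720.67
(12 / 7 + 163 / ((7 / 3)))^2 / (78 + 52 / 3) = 753003 / 14014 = 53.73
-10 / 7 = -1.43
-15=-15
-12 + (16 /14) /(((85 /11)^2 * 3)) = -1819732 /151725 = -11.99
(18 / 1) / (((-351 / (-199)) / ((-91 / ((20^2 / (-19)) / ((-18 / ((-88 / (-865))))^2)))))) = 1380909.91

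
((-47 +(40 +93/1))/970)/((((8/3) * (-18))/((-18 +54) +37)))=-0.13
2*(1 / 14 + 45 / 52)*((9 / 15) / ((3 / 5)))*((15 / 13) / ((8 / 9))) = 46035 / 18928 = 2.43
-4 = -4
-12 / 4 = -3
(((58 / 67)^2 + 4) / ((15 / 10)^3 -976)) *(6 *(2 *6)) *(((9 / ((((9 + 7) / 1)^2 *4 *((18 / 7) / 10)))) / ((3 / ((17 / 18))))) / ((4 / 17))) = -26956475 / 1676587632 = -0.02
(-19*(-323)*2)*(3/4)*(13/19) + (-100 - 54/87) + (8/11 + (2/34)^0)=3955349/638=6199.61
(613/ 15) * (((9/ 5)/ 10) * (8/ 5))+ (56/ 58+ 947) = 17395199/ 18125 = 959.74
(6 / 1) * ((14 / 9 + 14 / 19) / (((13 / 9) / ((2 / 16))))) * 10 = 2940 / 247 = 11.90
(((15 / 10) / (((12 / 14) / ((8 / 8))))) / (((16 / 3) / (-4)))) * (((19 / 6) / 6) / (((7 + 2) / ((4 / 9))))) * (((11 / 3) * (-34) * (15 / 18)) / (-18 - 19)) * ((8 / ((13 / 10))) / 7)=-88825 / 1051947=-0.08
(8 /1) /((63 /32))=256 /63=4.06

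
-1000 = -1000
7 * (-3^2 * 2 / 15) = -42 / 5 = -8.40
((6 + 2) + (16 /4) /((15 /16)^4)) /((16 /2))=1.65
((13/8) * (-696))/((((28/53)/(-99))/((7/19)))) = 5934357/76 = 78083.64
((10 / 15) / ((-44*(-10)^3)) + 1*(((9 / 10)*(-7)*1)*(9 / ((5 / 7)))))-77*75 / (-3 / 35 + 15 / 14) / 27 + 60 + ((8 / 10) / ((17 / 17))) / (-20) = -3229815833 / 13662000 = -236.41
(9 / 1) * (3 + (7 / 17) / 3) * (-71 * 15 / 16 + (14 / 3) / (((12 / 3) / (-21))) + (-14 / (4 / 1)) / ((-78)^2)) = -22161110 / 8619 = -2571.19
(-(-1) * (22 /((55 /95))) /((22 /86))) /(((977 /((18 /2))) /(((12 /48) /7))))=7353 /150458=0.05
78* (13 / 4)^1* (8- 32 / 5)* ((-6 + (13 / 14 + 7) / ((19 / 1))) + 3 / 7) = -1390194 / 665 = -2090.52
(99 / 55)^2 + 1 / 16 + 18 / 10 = 2041 / 400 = 5.10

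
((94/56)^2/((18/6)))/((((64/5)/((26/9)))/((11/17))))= 1579435/11515392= 0.14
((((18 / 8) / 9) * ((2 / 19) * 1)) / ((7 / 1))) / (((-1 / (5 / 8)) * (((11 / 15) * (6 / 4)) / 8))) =-25 / 1463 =-0.02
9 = 9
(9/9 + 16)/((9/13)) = 221/9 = 24.56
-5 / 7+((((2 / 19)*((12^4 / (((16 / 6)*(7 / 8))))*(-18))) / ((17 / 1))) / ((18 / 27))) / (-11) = 3341467 / 24871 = 134.35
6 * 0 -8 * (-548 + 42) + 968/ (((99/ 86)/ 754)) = 5742704/ 9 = 638078.22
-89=-89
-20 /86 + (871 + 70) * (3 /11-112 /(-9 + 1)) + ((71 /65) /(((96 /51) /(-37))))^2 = 28427170069313 /2046387200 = 13891.39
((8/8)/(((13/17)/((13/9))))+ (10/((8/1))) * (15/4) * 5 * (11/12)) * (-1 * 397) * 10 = -26724055/288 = -92791.86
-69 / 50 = -1.38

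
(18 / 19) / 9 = 2 / 19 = 0.11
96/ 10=48/ 5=9.60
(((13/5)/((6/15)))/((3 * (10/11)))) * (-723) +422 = -26023/20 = -1301.15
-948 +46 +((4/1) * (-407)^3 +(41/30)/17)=-137535511699/510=-269677473.92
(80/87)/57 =80/4959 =0.02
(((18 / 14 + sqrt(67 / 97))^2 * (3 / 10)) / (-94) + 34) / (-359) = -7593623 / 80197369 + 27 * sqrt(6499) / 114567670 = -0.09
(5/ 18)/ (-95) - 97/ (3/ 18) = -199045/ 342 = -582.00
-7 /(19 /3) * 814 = -17094 /19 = -899.68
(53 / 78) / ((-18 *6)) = -53 / 8424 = -0.01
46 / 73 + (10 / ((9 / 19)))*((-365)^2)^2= 374699013195.07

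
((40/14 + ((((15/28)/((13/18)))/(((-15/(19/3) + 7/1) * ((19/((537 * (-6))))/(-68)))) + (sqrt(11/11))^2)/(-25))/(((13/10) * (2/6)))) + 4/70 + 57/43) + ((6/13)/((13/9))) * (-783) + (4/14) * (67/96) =-55908537617/134294160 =-416.31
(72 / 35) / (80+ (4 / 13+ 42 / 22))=3432 / 137165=0.03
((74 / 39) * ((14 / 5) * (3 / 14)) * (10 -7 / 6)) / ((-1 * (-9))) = 1961 / 1755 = 1.12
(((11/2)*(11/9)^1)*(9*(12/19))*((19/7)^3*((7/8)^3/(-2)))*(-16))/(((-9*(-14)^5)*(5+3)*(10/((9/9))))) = 43681/4130488320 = 0.00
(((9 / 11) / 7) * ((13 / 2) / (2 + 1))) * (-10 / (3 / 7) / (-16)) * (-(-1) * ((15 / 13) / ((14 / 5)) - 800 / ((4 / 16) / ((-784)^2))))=-1789878271625 / 2464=-726411636.21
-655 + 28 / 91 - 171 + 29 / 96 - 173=-1245991 / 1248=-998.39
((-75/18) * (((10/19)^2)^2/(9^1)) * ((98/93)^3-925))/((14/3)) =46443064562500/6603950341611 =7.03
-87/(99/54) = -522/11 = -47.45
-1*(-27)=27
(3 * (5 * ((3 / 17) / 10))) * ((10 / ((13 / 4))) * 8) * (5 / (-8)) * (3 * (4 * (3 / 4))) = -8100 / 221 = -36.65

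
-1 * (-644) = 644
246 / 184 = 123 / 92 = 1.34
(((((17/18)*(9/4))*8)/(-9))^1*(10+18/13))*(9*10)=-25160/13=-1935.38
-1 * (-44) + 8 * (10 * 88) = 7084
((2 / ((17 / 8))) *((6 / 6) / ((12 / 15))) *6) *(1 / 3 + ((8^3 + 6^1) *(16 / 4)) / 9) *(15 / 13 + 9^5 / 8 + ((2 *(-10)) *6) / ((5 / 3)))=2629263625 / 221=11897120.48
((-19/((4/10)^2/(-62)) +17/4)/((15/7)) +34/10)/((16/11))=2271203/960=2365.84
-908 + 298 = -610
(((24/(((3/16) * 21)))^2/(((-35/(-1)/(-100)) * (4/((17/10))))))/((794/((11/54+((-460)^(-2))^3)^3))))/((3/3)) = -0.00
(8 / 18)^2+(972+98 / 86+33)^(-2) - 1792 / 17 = -271182570530407 / 2577432379392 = -105.21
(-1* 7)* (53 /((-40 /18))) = 3339 /20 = 166.95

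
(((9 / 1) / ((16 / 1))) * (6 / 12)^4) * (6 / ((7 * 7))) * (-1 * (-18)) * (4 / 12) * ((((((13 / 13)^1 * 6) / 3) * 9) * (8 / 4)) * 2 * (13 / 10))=9477 / 3920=2.42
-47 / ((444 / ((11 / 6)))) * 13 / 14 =-6721 / 37296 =-0.18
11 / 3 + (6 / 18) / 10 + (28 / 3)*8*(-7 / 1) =-15569 / 30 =-518.97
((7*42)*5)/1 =1470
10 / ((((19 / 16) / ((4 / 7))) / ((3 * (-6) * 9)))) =-103680 / 133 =-779.55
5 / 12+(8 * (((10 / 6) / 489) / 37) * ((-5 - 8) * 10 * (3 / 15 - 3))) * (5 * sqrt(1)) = 381665 / 217116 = 1.76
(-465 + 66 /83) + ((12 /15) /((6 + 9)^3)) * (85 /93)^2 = -224935095727 /484560225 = -464.20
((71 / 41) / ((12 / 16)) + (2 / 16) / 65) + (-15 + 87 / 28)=-4290049 / 447720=-9.58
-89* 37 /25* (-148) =487364 /25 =19494.56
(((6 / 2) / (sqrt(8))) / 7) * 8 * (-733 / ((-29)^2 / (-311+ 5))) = 1345788 * sqrt(2) / 5887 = 323.29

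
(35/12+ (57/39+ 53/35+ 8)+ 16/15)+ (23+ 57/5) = 269501/5460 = 49.36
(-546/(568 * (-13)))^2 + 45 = 3629961/80656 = 45.01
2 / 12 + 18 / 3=37 / 6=6.17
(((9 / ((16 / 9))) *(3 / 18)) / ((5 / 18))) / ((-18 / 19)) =-513 / 160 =-3.21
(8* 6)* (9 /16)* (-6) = -162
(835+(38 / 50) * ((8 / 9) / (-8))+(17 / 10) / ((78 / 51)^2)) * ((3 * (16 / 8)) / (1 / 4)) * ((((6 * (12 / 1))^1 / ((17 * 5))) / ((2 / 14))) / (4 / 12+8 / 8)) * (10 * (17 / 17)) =64059004044 / 71825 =891876.14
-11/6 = -1.83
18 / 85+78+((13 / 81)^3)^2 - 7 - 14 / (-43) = 73846586116137484 / 1032279955838055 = 71.54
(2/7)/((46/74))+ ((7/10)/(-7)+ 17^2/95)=104059/30590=3.40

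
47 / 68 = 0.69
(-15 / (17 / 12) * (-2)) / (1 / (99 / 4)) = 8910 / 17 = 524.12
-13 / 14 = -0.93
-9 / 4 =-2.25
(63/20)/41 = 63/820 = 0.08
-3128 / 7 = -446.86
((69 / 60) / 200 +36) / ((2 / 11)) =1584253 / 8000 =198.03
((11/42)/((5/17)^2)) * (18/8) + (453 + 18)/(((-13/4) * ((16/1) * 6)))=48253/9100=5.30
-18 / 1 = -18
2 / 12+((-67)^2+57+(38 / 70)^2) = 33416491 / 7350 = 4546.46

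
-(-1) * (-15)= -15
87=87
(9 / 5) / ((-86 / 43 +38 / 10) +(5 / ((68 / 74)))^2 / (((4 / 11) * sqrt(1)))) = 41616 / 1923991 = 0.02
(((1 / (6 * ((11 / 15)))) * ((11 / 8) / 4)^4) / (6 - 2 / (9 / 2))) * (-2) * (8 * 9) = -107811 / 1310720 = -0.08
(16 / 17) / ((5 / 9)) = 144 / 85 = 1.69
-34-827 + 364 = -497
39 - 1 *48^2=-2265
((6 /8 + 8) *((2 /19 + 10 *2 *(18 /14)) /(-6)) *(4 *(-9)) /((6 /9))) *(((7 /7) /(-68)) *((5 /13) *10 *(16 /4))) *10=-1136250 /247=-4600.20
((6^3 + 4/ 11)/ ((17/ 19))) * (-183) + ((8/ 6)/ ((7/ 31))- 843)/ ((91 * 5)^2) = -2116288412869/ 47822775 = -44252.73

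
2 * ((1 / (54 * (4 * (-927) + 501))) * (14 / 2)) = -7 / 86589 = -0.00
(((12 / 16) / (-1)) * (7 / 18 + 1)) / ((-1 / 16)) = 50 / 3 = 16.67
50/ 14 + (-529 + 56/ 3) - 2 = -10684/ 21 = -508.76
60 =60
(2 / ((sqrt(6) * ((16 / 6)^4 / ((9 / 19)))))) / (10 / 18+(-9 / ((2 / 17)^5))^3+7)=-0.00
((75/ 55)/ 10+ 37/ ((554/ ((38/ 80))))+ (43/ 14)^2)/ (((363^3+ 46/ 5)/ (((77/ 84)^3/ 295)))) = 4625658059/ 8825316597516303360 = 0.00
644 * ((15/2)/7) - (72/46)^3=8348574/12167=686.17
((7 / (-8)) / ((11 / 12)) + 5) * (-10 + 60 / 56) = -36.12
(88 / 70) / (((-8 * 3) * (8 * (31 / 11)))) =-121 / 52080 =-0.00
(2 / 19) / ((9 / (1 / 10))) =1 / 855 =0.00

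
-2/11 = -0.18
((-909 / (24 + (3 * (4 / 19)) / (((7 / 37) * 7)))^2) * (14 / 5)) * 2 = -612800027 / 72124020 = -8.50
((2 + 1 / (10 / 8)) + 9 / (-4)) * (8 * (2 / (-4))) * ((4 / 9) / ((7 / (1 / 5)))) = -44 / 1575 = -0.03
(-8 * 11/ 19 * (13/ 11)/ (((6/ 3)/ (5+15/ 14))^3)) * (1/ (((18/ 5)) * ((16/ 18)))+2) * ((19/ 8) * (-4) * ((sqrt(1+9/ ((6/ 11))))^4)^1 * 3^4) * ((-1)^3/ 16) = -598173103125/ 114688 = -5215655.54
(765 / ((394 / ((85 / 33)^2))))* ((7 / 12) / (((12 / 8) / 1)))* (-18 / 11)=-4298875 / 524414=-8.20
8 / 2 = 4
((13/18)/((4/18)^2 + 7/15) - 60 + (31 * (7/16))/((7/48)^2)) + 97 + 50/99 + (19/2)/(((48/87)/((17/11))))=296301595/421344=703.23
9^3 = 729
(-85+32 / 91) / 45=-7703 / 4095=-1.88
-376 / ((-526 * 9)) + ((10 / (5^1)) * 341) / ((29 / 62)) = 1458.15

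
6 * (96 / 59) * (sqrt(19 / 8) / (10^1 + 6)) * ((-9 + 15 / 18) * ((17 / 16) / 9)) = -833 * sqrt(38) / 5664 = -0.91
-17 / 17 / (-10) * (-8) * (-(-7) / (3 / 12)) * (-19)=2128 / 5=425.60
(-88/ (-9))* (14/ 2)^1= 616/ 9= 68.44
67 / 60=1.12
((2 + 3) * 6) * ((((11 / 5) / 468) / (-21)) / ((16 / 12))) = -11 / 2184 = -0.01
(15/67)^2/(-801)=-25/399521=-0.00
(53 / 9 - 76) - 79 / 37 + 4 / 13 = -311422 / 4329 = -71.94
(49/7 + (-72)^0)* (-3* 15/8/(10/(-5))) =45/2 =22.50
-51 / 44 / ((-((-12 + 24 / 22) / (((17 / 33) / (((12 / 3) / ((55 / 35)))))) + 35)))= -867 / 14140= -0.06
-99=-99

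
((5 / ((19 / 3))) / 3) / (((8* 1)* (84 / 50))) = 125 / 6384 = 0.02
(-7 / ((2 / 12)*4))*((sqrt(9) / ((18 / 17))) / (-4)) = 119 / 16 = 7.44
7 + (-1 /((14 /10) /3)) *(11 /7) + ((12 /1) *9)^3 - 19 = 61725135 /49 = 1259696.63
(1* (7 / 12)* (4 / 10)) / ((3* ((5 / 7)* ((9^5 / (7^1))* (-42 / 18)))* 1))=-49 / 8857350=-0.00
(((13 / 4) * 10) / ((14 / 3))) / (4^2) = 195 / 448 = 0.44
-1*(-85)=85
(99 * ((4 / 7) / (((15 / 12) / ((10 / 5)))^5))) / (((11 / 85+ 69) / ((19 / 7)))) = 1047822336 / 44988125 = 23.29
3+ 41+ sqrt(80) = 4 * sqrt(5)+ 44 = 52.94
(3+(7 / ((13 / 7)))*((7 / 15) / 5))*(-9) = -30.17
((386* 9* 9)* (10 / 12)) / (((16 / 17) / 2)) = 442935 / 8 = 55366.88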